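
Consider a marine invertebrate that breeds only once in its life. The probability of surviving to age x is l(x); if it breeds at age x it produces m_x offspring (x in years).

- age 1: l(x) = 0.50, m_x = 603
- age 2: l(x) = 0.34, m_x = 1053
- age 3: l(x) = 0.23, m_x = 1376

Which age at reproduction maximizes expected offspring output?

2

Expected offspring if breeding at age x = l(x) × m_x:
  age 1: 0.50 × 603 = 301.500
  age 2: 0.34 × 1053 = 358.020
  age 3: 0.23 × 1376 = 316.480
Maximum at age 2 (358.020).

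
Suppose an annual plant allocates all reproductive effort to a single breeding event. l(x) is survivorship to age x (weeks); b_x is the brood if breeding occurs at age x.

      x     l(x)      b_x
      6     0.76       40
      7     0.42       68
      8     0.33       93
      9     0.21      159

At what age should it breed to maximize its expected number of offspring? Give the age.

9

Expected offspring if breeding at age x = l(x) × b_x:
  age 6: 0.76 × 40 = 30.400
  age 7: 0.42 × 68 = 28.560
  age 8: 0.33 × 93 = 30.690
  age 9: 0.21 × 159 = 33.390
Maximum at age 9 (33.390).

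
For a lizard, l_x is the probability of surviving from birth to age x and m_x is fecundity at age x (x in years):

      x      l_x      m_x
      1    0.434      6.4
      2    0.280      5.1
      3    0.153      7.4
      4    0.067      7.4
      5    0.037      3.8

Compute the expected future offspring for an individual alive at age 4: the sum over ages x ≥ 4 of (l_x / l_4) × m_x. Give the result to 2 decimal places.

9.50

l_4 = 0.067. Conditional survival from age 4 to x is l_x / l_4.
  x=4: (0.067/0.067) × 7.4 = 7.4000
  x=5: (0.037/0.067) × 3.8 = 2.0985
Sum = 7.4000 + 2.0985 = 9.4985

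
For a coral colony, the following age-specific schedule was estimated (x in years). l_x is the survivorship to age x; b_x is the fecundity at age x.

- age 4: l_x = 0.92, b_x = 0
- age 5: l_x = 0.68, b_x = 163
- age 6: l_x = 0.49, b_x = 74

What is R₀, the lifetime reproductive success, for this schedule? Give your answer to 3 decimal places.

R₀ = Σ l_x b_x:
  age 4: 0.92 × 0 = 0.0000
  age 5: 0.68 × 163 = 110.8400
  age 6: 0.49 × 74 = 36.2600
R₀ = 0.0000 + 110.8400 + 36.2600 = 147.1000

147.100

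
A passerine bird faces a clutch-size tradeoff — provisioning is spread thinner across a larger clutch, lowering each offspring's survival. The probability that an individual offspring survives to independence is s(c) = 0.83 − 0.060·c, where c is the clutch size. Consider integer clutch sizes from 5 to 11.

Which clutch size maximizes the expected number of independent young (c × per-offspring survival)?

7

Expected independent young = c × s(c):
  c=5: 5 × 0.530 = 2.650
  c=6: 6 × 0.470 = 2.820
  c=7: 7 × 0.410 = 2.870
  c=8: 8 × 0.350 = 2.800
  c=9: 9 × 0.290 = 2.610
  c=10: 10 × 0.230 = 2.300
  c=11: 11 × 0.170 = 1.870
Maximum at c = 7 (2.870 independent young).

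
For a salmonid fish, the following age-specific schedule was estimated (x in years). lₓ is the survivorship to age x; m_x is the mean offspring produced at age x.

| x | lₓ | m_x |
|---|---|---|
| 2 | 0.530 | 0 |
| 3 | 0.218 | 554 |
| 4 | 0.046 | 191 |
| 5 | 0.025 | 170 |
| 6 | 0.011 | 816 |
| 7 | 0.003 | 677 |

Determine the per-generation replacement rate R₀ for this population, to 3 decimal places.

R₀ = Σ lₓ m_x:
  age 2: 0.530 × 0 = 0.0000
  age 3: 0.218 × 554 = 120.7720
  age 4: 0.046 × 191 = 8.7860
  age 5: 0.025 × 170 = 4.2500
  age 6: 0.011 × 816 = 8.9760
  age 7: 0.003 × 677 = 2.0310
R₀ = 0.0000 + 120.7720 + 8.7860 + 4.2500 + 8.9760 + 2.0310 = 144.8150

144.815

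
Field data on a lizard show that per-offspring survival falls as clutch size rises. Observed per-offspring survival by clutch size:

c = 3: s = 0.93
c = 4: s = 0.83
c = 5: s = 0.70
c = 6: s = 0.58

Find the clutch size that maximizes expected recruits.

Expected recruits = c × s(c):
  c=3: 3 × 0.93 = 2.790
  c=4: 4 × 0.83 = 3.320
  c=5: 5 × 0.70 = 3.500
  c=6: 6 × 0.58 = 3.480
Maximum at c = 5 (3.500 recruits).

5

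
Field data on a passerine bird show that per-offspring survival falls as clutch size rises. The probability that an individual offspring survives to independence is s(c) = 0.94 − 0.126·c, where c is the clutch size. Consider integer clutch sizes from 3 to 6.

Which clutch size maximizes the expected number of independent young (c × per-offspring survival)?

4

Expected independent young = c × s(c):
  c=3: 3 × 0.562 = 1.686
  c=4: 4 × 0.436 = 1.744
  c=5: 5 × 0.310 = 1.550
  c=6: 6 × 0.184 = 1.104
Maximum at c = 4 (1.744 independent young).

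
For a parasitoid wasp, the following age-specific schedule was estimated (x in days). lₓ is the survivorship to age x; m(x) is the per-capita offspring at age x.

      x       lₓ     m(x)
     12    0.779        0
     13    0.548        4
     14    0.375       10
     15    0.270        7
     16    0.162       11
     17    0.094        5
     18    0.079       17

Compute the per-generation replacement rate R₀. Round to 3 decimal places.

R₀ = Σ lₓ m(x):
  age 12: 0.779 × 0 = 0.0000
  age 13: 0.548 × 4 = 2.1920
  age 14: 0.375 × 10 = 3.7500
  age 15: 0.270 × 7 = 1.8900
  age 16: 0.162 × 11 = 1.7820
  age 17: 0.094 × 5 = 0.4700
  age 18: 0.079 × 17 = 1.3430
R₀ = 0.0000 + 2.1920 + 3.7500 + 1.8900 + 1.7820 + 0.4700 + 1.3430 = 11.4270

11.427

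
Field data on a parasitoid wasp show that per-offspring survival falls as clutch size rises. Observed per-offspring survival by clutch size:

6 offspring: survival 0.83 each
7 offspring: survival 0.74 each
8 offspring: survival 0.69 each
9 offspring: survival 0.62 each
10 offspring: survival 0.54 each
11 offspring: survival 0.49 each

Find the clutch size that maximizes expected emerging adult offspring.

Expected emerging adult offspring = c × s(c):
  c=6: 6 × 0.83 = 4.980
  c=7: 7 × 0.74 = 5.180
  c=8: 8 × 0.69 = 5.520
  c=9: 9 × 0.62 = 5.580
  c=10: 10 × 0.54 = 5.400
  c=11: 11 × 0.49 = 5.390
Maximum at c = 9 (5.580 emerging adult offspring).

9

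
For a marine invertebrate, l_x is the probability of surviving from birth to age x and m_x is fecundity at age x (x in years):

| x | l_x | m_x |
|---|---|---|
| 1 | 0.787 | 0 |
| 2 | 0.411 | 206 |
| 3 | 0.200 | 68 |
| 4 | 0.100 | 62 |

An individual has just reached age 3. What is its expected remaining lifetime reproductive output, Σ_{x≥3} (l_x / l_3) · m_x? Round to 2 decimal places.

l_3 = 0.200. Conditional survival from age 3 to x is l_x / l_3.
  x=3: (0.200/0.200) × 68 = 68.0000
  x=4: (0.100/0.200) × 62 = 31.0000
Sum = 68.0000 + 31.0000 = 99.0000

99.00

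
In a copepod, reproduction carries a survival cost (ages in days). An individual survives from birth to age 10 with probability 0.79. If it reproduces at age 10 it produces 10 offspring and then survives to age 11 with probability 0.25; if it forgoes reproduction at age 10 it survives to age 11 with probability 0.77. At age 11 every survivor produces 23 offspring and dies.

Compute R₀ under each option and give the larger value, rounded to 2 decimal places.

breed at age 10: R₀ = 0.79 × (10 + 0.25 × 23) = 0.79 × 15.7500 = 12.4425
delay to age 11: R₀ = 0.79 × (0.77 × 23) = 0.79 × 17.7100 = 13.9909
Higher: delay to age 11 (13.9909).

13.99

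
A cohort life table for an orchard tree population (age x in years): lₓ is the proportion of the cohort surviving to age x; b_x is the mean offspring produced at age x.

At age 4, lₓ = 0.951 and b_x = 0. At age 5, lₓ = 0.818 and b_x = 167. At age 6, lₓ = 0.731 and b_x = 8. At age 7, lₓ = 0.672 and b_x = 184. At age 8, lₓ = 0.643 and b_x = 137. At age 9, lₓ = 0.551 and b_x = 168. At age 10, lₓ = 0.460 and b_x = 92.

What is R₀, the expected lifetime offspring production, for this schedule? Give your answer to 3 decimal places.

489.081

R₀ = Σ lₓ b_x:
  age 4: 0.951 × 0 = 0.0000
  age 5: 0.818 × 167 = 136.6060
  age 6: 0.731 × 8 = 5.8480
  age 7: 0.672 × 184 = 123.6480
  age 8: 0.643 × 137 = 88.0910
  age 9: 0.551 × 168 = 92.5680
  age 10: 0.460 × 92 = 42.3200
R₀ = 0.0000 + 136.6060 + 5.8480 + 123.6480 + 88.0910 + 92.5680 + 42.3200 = 489.0810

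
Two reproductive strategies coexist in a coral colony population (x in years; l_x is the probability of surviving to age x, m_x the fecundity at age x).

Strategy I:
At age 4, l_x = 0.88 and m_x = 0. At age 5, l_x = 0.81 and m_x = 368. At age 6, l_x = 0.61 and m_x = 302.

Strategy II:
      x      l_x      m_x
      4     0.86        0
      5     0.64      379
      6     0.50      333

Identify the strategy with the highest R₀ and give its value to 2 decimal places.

Strategy I: R₀ = 0.88×0 + 0.81×368 + 0.61×302 = 482.3000
Strategy II: R₀ = 0.86×0 + 0.64×379 + 0.50×333 = 409.0600
Highest R₀: strategy I with 482.3000.

482.30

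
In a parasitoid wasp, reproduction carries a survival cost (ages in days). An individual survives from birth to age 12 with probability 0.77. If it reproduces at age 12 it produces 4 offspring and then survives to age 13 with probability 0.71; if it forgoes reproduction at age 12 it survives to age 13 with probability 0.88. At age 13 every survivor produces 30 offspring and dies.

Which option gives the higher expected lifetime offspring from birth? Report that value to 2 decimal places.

breed at age 12: R₀ = 0.77 × (4 + 0.71 × 30) = 0.77 × 25.3000 = 19.4810
delay to age 13: R₀ = 0.77 × (0.88 × 30) = 0.77 × 26.4000 = 20.3280
Higher: delay to age 13 (20.3280).

20.33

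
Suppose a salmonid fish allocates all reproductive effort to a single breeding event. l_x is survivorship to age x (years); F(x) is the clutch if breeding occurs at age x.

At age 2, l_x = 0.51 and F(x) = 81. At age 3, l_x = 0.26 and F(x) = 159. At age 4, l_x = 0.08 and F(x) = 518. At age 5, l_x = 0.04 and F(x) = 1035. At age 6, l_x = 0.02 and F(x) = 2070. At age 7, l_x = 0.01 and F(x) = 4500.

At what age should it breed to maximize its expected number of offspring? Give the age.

7

Expected offspring if breeding at age x = l_x × F(x):
  age 2: 0.51 × 81 = 41.310
  age 3: 0.26 × 159 = 41.340
  age 4: 0.08 × 518 = 41.440
  age 5: 0.04 × 1035 = 41.400
  age 6: 0.02 × 2070 = 41.400
  age 7: 0.01 × 4500 = 45.000
Maximum at age 7 (45.000).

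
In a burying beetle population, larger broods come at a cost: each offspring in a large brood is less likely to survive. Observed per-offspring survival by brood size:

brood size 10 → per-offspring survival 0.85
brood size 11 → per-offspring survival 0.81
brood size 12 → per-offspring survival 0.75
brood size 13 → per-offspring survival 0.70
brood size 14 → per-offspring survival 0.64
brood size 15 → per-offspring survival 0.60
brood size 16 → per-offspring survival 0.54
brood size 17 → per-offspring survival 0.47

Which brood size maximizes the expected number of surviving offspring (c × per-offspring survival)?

13

Expected surviving offspring = c × s(c):
  c=10: 10 × 0.85 = 8.500
  c=11: 11 × 0.81 = 8.910
  c=12: 12 × 0.75 = 9.000
  c=13: 13 × 0.70 = 9.100
  c=14: 14 × 0.64 = 8.960
  c=15: 15 × 0.60 = 9.000
  c=16: 16 × 0.54 = 8.640
  c=17: 17 × 0.47 = 7.990
Maximum at c = 13 (9.100 surviving offspring).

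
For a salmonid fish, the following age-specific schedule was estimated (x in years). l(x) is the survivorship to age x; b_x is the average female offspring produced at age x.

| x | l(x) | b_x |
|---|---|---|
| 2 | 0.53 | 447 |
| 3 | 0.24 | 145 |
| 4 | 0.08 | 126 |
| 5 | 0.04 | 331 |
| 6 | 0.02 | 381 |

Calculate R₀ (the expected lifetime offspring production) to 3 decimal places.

R₀ = Σ l(x) b_x:
  age 2: 0.53 × 447 = 236.9100
  age 3: 0.24 × 145 = 34.8000
  age 4: 0.08 × 126 = 10.0800
  age 5: 0.04 × 331 = 13.2400
  age 6: 0.02 × 381 = 7.6200
R₀ = 236.9100 + 34.8000 + 10.0800 + 13.2400 + 7.6200 = 302.6500

302.650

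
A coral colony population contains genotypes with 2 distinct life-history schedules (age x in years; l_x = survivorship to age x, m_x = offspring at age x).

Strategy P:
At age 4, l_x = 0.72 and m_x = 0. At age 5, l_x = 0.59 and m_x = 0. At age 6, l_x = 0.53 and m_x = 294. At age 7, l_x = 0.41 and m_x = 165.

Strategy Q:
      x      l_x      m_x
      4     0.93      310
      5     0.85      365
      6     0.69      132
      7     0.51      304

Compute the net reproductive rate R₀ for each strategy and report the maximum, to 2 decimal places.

Strategy P: R₀ = 0.72×0 + 0.59×0 + 0.53×294 + 0.41×165 = 223.4700
Strategy Q: R₀ = 0.93×310 + 0.85×365 + 0.69×132 + 0.51×304 = 844.6700
Highest R₀: strategy Q with 844.6700.

844.67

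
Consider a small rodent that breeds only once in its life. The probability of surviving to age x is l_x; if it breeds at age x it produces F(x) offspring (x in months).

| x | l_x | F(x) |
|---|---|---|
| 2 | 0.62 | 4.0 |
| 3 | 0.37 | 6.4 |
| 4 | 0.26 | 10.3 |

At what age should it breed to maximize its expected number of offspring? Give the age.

4

Expected offspring if breeding at age x = l_x × F(x):
  age 2: 0.62 × 4.0 = 2.480
  age 3: 0.37 × 6.4 = 2.368
  age 4: 0.26 × 10.3 = 2.678
Maximum at age 4 (2.678).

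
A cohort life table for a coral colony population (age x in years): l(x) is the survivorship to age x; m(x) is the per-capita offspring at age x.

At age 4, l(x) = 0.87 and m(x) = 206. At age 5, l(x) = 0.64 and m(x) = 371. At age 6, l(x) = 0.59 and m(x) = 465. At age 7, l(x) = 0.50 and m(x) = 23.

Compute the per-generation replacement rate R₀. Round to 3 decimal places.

R₀ = Σ l(x) m(x):
  age 4: 0.87 × 206 = 179.2200
  age 5: 0.64 × 371 = 237.4400
  age 6: 0.59 × 465 = 274.3500
  age 7: 0.50 × 23 = 11.5000
R₀ = 179.2200 + 237.4400 + 274.3500 + 11.5000 = 702.5100

702.510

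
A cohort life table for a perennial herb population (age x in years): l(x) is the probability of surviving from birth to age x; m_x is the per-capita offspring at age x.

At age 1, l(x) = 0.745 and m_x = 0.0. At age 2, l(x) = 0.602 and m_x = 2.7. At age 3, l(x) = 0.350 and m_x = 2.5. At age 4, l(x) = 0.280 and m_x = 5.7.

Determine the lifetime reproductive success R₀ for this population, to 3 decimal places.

4.096

R₀ = Σ l(x) m_x:
  age 1: 0.745 × 0.0 = 0.0000
  age 2: 0.602 × 2.7 = 1.6254
  age 3: 0.350 × 2.5 = 0.8750
  age 4: 0.280 × 5.7 = 1.5960
R₀ = 0.0000 + 1.6254 + 0.8750 + 1.5960 = 4.0964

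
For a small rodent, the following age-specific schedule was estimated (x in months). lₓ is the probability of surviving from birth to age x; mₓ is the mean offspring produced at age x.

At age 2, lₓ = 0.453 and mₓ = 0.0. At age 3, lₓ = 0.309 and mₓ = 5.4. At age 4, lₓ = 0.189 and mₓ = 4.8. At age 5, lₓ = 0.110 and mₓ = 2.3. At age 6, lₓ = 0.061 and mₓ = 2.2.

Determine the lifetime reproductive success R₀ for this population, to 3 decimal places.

2.963

R₀ = Σ lₓ mₓ:
  age 2: 0.453 × 0.0 = 0.0000
  age 3: 0.309 × 5.4 = 1.6686
  age 4: 0.189 × 4.8 = 0.9072
  age 5: 0.110 × 2.3 = 0.2530
  age 6: 0.061 × 2.2 = 0.1342
R₀ = 0.0000 + 1.6686 + 0.9072 + 0.2530 + 0.1342 = 2.9630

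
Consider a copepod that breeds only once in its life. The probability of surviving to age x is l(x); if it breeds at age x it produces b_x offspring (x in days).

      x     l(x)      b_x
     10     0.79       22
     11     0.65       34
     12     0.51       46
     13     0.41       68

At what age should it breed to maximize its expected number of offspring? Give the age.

Expected offspring if breeding at age x = l(x) × b_x:
  age 10: 0.79 × 22 = 17.380
  age 11: 0.65 × 34 = 22.100
  age 12: 0.51 × 46 = 23.460
  age 13: 0.41 × 68 = 27.880
Maximum at age 13 (27.880).

13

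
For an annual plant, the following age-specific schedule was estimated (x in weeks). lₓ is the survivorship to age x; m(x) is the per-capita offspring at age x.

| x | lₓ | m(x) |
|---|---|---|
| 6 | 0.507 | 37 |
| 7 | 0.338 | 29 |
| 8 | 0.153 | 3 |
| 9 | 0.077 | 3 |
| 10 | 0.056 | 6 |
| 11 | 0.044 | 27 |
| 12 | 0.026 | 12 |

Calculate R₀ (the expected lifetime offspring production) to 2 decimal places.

R₀ = Σ lₓ m(x):
  age 6: 0.507 × 37 = 18.7590
  age 7: 0.338 × 29 = 9.8020
  age 8: 0.153 × 3 = 0.4590
  age 9: 0.077 × 3 = 0.2310
  age 10: 0.056 × 6 = 0.3360
  age 11: 0.044 × 27 = 1.1880
  age 12: 0.026 × 12 = 0.3120
R₀ = 18.7590 + 9.8020 + 0.4590 + 0.2310 + 0.3360 + 1.1880 + 0.3120 = 31.0870

31.09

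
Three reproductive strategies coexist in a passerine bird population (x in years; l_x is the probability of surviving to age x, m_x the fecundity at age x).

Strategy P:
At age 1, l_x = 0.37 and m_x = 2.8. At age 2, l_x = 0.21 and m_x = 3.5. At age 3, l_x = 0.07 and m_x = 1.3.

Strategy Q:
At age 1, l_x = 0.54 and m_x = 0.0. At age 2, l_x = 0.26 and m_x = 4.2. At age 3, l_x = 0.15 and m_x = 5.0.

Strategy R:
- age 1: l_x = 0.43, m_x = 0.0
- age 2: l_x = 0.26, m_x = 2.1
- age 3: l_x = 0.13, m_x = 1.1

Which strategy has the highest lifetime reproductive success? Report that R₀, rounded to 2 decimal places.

Strategy P: R₀ = 0.37×2.8 + 0.21×3.5 + 0.07×1.3 = 1.8620
Strategy Q: R₀ = 0.54×0.0 + 0.26×4.2 + 0.15×5.0 = 1.8420
Strategy R: R₀ = 0.43×0.0 + 0.26×2.1 + 0.13×1.1 = 0.6890
Highest R₀: strategy P with 1.8620.

1.86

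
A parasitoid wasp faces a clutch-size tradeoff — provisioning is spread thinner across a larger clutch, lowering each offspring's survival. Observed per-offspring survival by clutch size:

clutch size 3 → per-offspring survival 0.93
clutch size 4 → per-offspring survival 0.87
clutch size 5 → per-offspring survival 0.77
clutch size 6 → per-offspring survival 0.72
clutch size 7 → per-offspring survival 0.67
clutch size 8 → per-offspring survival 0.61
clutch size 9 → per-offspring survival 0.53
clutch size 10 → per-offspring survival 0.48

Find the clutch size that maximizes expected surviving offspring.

Expected surviving offspring = c × s(c):
  c=3: 3 × 0.93 = 2.790
  c=4: 4 × 0.87 = 3.480
  c=5: 5 × 0.77 = 3.850
  c=6: 6 × 0.72 = 4.320
  c=7: 7 × 0.67 = 4.690
  c=8: 8 × 0.61 = 4.880
  c=9: 9 × 0.53 = 4.770
  c=10: 10 × 0.48 = 4.800
Maximum at c = 8 (4.880 surviving offspring).

8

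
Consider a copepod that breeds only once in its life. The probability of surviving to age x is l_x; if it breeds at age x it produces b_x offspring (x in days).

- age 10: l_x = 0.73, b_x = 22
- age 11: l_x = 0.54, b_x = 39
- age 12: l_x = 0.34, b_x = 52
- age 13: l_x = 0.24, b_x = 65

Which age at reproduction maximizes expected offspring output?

11

Expected offspring if breeding at age x = l_x × b_x:
  age 10: 0.73 × 22 = 16.060
  age 11: 0.54 × 39 = 21.060
  age 12: 0.34 × 52 = 17.680
  age 13: 0.24 × 65 = 15.600
Maximum at age 11 (21.060).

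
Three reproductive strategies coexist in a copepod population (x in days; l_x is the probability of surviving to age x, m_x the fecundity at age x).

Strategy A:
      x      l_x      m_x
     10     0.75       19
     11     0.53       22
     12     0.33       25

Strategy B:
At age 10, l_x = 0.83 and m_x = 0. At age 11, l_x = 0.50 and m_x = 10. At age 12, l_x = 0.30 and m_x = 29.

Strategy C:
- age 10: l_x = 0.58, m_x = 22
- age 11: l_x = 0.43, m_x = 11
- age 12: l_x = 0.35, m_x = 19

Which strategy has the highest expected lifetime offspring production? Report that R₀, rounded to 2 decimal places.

34.16

Strategy A: R₀ = 0.75×19 + 0.53×22 + 0.33×25 = 34.1600
Strategy B: R₀ = 0.83×0 + 0.50×10 + 0.30×29 = 13.7000
Strategy C: R₀ = 0.58×22 + 0.43×11 + 0.35×19 = 24.1400
Highest R₀: strategy A with 34.1600.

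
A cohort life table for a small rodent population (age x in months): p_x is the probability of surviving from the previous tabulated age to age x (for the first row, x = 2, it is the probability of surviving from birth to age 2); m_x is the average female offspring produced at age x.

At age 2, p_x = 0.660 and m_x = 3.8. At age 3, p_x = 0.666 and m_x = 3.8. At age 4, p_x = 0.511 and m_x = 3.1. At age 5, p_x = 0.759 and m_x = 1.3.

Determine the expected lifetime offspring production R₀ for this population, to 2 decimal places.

5.10

Survivorship from birth: l_x = p_2·p_3·…·p_x.
  l_2 = 0.66000
  l_3 = 0.43956
  l_4 = 0.22462
  l_5 = 0.17048
R₀ = Σ l_x m_x:
  age 2: 0.66000 × 3.8 = 2.5080
  age 3: 0.43956 × 3.8 = 1.6703
  age 4: 0.22462 × 3.1 = 0.6963
  age 5: 0.17048 × 1.3 = 0.2216
R₀ = 2.5080 + 1.6703 + 0.6963 + 0.2216 = 5.0963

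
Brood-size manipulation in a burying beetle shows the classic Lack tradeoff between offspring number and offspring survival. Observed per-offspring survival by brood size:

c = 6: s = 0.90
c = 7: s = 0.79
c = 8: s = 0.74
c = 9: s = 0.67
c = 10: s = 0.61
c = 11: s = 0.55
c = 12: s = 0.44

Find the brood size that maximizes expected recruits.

Expected recruits = c × s(c):
  c=6: 6 × 0.90 = 5.400
  c=7: 7 × 0.79 = 5.530
  c=8: 8 × 0.74 = 5.920
  c=9: 9 × 0.67 = 6.030
  c=10: 10 × 0.61 = 6.100
  c=11: 11 × 0.55 = 6.050
  c=12: 12 × 0.44 = 5.280
Maximum at c = 10 (6.100 recruits).

10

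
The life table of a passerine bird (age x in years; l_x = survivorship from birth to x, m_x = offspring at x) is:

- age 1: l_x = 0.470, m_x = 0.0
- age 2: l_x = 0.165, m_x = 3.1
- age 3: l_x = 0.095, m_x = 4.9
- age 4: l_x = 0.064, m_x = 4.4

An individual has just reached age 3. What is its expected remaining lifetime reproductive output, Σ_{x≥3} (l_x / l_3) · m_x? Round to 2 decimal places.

7.86

l_3 = 0.095. Conditional survival from age 3 to x is l_x / l_3.
  x=3: (0.095/0.095) × 4.9 = 4.9000
  x=4: (0.064/0.095) × 4.4 = 2.9642
Sum = 4.9000 + 2.9642 = 7.8642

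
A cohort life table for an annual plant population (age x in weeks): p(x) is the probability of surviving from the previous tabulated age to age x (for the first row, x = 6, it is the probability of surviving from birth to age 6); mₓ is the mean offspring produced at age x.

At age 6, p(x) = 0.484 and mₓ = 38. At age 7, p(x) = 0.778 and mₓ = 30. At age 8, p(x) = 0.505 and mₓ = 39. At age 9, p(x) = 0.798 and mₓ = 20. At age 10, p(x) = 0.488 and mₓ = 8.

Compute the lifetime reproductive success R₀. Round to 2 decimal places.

Survivorship from birth: l_x = p_6·p_7·…·p_x.
  l_6 = 0.48400
  l_7 = 0.37655
  l_8 = 0.19016
  l_9 = 0.15175
  l_10 = 0.07405
R₀ = Σ l_x mₓ:
  age 6: 0.48400 × 38 = 18.3920
  age 7: 0.37655 × 30 = 11.2965
  age 8: 0.19016 × 39 = 7.4162
  age 9: 0.15175 × 20 = 3.0350
  age 10: 0.07405 × 8 = 0.5924
R₀ = 18.3920 + 11.2965 + 7.4162 + 3.0350 + 0.5924 = 40.7321

40.73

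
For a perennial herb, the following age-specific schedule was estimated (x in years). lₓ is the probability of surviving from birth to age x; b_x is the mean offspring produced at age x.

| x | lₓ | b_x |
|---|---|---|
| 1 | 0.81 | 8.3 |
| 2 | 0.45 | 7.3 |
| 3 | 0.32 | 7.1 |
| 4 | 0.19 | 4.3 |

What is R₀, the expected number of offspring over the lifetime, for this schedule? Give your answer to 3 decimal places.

13.097

R₀ = Σ lₓ b_x:
  age 1: 0.81 × 8.3 = 6.7230
  age 2: 0.45 × 7.3 = 3.2850
  age 3: 0.32 × 7.1 = 2.2720
  age 4: 0.19 × 4.3 = 0.8170
R₀ = 6.7230 + 3.2850 + 2.2720 + 0.8170 = 13.0970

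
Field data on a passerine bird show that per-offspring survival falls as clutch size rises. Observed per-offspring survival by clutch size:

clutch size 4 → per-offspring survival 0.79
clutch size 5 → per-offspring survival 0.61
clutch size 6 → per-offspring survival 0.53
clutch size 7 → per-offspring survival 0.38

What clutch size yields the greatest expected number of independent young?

6

Expected independent young = c × s(c):
  c=4: 4 × 0.79 = 3.160
  c=5: 5 × 0.61 = 3.050
  c=6: 6 × 0.53 = 3.180
  c=7: 7 × 0.38 = 2.660
Maximum at c = 6 (3.180 independent young).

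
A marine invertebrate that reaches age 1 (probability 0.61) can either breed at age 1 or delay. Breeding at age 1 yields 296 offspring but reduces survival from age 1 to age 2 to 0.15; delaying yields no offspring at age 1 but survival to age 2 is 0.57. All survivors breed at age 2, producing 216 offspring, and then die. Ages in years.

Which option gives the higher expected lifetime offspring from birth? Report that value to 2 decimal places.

breed at age 1: R₀ = 0.61 × (296 + 0.15 × 216) = 0.61 × 328.4000 = 200.3240
delay to age 2: R₀ = 0.61 × (0.57 × 216) = 0.61 × 123.1200 = 75.1032
Higher: breed at age 1 (200.3240).

200.32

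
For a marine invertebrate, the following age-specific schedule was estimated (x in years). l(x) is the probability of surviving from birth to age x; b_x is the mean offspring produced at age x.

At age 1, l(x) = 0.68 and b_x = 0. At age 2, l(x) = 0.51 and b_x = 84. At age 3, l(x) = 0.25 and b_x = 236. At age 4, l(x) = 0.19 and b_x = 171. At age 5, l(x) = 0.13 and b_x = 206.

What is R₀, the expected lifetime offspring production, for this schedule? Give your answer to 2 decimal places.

161.11

R₀ = Σ l(x) b_x:
  age 1: 0.68 × 0 = 0.0000
  age 2: 0.51 × 84 = 42.8400
  age 3: 0.25 × 236 = 59.0000
  age 4: 0.19 × 171 = 32.4900
  age 5: 0.13 × 206 = 26.7800
R₀ = 0.0000 + 42.8400 + 59.0000 + 32.4900 + 26.7800 = 161.1100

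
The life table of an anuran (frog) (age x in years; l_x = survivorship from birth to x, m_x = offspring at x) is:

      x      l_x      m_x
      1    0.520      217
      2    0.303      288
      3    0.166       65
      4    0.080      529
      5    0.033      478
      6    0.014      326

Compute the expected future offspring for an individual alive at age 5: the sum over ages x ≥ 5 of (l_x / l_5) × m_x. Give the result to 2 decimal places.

l_5 = 0.033. Conditional survival from age 5 to x is l_x / l_5.
  x=5: (0.033/0.033) × 478 = 478.0000
  x=6: (0.014/0.033) × 326 = 138.3030
Sum = 478.0000 + 138.3030 = 616.3030

616.30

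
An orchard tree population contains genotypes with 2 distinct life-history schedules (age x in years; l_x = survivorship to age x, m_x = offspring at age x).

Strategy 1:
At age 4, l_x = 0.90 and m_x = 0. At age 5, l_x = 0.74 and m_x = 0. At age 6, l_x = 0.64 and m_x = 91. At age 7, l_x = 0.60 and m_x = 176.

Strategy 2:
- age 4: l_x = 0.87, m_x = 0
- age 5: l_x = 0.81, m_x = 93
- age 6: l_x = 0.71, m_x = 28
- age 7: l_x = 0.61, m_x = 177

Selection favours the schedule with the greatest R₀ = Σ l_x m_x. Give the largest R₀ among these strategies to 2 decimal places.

Strategy 1: R₀ = 0.90×0 + 0.74×0 + 0.64×91 + 0.60×176 = 163.8400
Strategy 2: R₀ = 0.87×0 + 0.81×93 + 0.71×28 + 0.61×177 = 203.1800
Highest R₀: strategy 2 with 203.1800.

203.18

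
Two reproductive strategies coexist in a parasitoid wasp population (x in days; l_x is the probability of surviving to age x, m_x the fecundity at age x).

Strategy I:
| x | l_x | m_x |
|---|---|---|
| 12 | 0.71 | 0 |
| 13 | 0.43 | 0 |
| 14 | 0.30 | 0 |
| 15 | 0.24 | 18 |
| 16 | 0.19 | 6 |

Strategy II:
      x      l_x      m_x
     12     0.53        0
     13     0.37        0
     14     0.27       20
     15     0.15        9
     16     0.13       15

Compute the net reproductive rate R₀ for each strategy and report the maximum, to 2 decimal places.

Strategy I: R₀ = 0.71×0 + 0.43×0 + 0.30×0 + 0.24×18 + 0.19×6 = 5.4600
Strategy II: R₀ = 0.53×0 + 0.37×0 + 0.27×20 + 0.15×9 + 0.13×15 = 8.7000
Highest R₀: strategy II with 8.7000.

8.70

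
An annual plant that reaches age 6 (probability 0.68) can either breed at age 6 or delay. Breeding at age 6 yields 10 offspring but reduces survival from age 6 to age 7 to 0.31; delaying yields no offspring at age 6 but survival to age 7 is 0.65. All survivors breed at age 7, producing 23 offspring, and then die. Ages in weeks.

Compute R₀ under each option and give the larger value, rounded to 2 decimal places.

11.65

breed at age 6: R₀ = 0.68 × (10 + 0.31 × 23) = 0.68 × 17.1300 = 11.6484
delay to age 7: R₀ = 0.68 × (0.65 × 23) = 0.68 × 14.9500 = 10.1660
Higher: breed at age 6 (11.6484).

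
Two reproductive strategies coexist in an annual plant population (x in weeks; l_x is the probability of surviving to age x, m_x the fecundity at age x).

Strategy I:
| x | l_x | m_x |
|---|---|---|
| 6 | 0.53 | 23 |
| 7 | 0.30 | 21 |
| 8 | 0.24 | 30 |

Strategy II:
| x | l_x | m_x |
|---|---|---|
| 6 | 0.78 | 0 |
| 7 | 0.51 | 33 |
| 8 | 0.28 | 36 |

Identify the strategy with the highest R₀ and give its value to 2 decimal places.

26.91

Strategy I: R₀ = 0.53×23 + 0.30×21 + 0.24×30 = 25.6900
Strategy II: R₀ = 0.78×0 + 0.51×33 + 0.28×36 = 26.9100
Highest R₀: strategy II with 26.9100.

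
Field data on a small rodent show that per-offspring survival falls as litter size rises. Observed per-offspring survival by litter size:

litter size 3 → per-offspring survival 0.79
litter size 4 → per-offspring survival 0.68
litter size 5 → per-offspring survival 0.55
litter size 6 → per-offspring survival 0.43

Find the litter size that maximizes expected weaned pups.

5

Expected weaned pups = c × s(c):
  c=3: 3 × 0.79 = 2.370
  c=4: 4 × 0.68 = 2.720
  c=5: 5 × 0.55 = 2.750
  c=6: 6 × 0.43 = 2.580
Maximum at c = 5 (2.750 weaned pups).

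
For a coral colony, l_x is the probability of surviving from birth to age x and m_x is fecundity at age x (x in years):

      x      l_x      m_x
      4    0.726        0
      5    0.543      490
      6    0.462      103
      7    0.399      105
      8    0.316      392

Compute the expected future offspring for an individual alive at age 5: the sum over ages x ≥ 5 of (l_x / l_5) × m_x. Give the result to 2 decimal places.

l_5 = 0.543. Conditional survival from age 5 to x is l_x / l_5.
  x=5: (0.543/0.543) × 490 = 490.0000
  x=6: (0.462/0.543) × 103 = 87.6354
  x=7: (0.399/0.543) × 105 = 77.1547
  x=8: (0.316/0.543) × 392 = 228.1252
Sum = 490.0000 + 87.6354 + 77.1547 + 228.1252 = 882.9153

882.92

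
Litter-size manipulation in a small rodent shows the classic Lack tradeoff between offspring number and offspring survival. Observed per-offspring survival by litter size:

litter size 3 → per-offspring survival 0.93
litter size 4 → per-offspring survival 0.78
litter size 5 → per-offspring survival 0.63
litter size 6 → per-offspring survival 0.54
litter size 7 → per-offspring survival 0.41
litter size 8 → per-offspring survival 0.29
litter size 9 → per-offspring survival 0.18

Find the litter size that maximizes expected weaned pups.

6

Expected weaned pups = c × s(c):
  c=3: 3 × 0.93 = 2.790
  c=4: 4 × 0.78 = 3.120
  c=5: 5 × 0.63 = 3.150
  c=6: 6 × 0.54 = 3.240
  c=7: 7 × 0.41 = 2.870
  c=8: 8 × 0.29 = 2.320
  c=9: 9 × 0.18 = 1.620
Maximum at c = 6 (3.240 weaned pups).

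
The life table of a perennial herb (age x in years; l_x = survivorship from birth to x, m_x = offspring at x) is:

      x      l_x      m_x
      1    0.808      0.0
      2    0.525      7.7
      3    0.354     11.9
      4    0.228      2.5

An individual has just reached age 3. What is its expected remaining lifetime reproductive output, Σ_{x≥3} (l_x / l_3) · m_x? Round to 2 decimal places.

13.51

l_3 = 0.354. Conditional survival from age 3 to x is l_x / l_3.
  x=3: (0.354/0.354) × 11.9 = 11.9000
  x=4: (0.228/0.354) × 2.5 = 1.6102
Sum = 11.9000 + 1.6102 = 13.5102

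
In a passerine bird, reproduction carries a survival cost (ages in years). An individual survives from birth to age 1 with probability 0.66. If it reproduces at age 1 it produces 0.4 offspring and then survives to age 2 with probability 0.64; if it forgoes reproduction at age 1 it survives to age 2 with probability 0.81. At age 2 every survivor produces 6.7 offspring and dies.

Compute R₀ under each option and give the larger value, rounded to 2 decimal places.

3.58

breed at age 1: R₀ = 0.66 × (0.4 + 0.64 × 6.7) = 0.66 × 4.6880 = 3.0941
delay to age 2: R₀ = 0.66 × (0.81 × 6.7) = 0.66 × 5.4270 = 3.5818
Higher: delay to age 2 (3.5818).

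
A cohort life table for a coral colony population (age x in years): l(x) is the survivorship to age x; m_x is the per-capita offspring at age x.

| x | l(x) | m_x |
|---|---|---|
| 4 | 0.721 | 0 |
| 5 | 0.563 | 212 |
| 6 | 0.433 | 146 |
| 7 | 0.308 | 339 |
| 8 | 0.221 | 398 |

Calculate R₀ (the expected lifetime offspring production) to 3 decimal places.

374.944

R₀ = Σ l(x) m_x:
  age 4: 0.721 × 0 = 0.0000
  age 5: 0.563 × 212 = 119.3560
  age 6: 0.433 × 146 = 63.2180
  age 7: 0.308 × 339 = 104.4120
  age 8: 0.221 × 398 = 87.9580
R₀ = 0.0000 + 119.3560 + 63.2180 + 104.4120 + 87.9580 = 374.9440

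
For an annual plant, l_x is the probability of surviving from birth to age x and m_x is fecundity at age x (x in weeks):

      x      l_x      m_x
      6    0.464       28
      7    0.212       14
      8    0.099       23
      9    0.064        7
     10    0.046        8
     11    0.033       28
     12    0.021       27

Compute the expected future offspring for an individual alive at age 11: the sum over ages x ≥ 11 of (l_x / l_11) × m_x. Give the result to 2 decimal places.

l_11 = 0.033. Conditional survival from age 11 to x is l_x / l_11.
  x=11: (0.033/0.033) × 28 = 28.0000
  x=12: (0.021/0.033) × 27 = 17.1818
Sum = 28.0000 + 17.1818 = 45.1818

45.18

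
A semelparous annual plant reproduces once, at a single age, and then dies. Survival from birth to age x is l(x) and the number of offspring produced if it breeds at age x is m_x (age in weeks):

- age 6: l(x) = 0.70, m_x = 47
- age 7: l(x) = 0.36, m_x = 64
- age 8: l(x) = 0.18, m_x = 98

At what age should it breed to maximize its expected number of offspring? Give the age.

Expected offspring if breeding at age x = l(x) × m_x:
  age 6: 0.70 × 47 = 32.900
  age 7: 0.36 × 64 = 23.040
  age 8: 0.18 × 98 = 17.640
Maximum at age 6 (32.900).

6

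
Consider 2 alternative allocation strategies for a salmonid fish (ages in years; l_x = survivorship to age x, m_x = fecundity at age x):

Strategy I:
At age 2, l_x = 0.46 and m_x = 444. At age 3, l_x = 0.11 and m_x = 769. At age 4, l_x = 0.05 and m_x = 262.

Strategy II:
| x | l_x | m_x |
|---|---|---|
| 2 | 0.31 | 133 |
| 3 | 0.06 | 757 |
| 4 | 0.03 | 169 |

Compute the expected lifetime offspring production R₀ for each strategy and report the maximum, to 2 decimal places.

301.93

Strategy I: R₀ = 0.46×444 + 0.11×769 + 0.05×262 = 301.9300
Strategy II: R₀ = 0.31×133 + 0.06×757 + 0.03×169 = 91.7200
Highest R₀: strategy I with 301.9300.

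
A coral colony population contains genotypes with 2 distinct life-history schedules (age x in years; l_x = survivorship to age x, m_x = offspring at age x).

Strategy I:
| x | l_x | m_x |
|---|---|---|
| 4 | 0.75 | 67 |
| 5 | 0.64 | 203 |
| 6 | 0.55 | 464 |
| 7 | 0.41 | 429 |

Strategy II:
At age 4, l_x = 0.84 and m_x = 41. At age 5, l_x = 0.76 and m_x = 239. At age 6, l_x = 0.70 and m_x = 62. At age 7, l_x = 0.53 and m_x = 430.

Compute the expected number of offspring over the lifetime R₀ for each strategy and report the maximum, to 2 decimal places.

611.26

Strategy I: R₀ = 0.75×67 + 0.64×203 + 0.55×464 + 0.41×429 = 611.2600
Strategy II: R₀ = 0.84×41 + 0.76×239 + 0.70×62 + 0.53×430 = 487.3800
Highest R₀: strategy I with 611.2600.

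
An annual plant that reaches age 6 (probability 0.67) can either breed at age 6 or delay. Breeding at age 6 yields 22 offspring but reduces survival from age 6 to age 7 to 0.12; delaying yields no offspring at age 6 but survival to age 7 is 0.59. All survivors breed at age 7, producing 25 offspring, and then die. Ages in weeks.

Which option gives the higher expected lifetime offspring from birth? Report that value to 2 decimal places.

breed at age 6: R₀ = 0.67 × (22 + 0.12 × 25) = 0.67 × 25.0000 = 16.7500
delay to age 7: R₀ = 0.67 × (0.59 × 25) = 0.67 × 14.7500 = 9.8825
Higher: breed at age 6 (16.7500).

16.75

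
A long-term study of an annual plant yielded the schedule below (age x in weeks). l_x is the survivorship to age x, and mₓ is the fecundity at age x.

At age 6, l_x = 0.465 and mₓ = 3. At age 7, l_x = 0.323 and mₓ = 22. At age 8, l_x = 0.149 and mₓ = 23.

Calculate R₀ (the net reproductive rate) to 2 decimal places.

R₀ = Σ l_x mₓ:
  age 6: 0.465 × 3 = 1.3950
  age 7: 0.323 × 22 = 7.1060
  age 8: 0.149 × 23 = 3.4270
R₀ = 1.3950 + 7.1060 + 3.4270 = 11.9280

11.93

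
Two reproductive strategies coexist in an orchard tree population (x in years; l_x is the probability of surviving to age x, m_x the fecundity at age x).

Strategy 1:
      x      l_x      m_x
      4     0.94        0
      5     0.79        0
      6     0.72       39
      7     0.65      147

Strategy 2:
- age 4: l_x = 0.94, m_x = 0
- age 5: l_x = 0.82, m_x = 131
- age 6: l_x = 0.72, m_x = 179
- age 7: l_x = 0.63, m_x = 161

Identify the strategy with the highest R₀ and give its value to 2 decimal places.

337.73

Strategy 1: R₀ = 0.94×0 + 0.79×0 + 0.72×39 + 0.65×147 = 123.6300
Strategy 2: R₀ = 0.94×0 + 0.82×131 + 0.72×179 + 0.63×161 = 337.7300
Highest R₀: strategy 2 with 337.7300.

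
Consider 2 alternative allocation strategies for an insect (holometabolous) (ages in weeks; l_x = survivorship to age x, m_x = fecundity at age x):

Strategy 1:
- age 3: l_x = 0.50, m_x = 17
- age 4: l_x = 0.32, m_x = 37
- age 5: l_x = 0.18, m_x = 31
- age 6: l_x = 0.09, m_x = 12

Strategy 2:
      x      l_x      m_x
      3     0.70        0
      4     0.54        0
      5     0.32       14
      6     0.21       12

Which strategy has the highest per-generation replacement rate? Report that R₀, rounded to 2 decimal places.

27.00

Strategy 1: R₀ = 0.50×17 + 0.32×37 + 0.18×31 + 0.09×12 = 27.0000
Strategy 2: R₀ = 0.70×0 + 0.54×0 + 0.32×14 + 0.21×12 = 7.0000
Highest R₀: strategy 1 with 27.0000.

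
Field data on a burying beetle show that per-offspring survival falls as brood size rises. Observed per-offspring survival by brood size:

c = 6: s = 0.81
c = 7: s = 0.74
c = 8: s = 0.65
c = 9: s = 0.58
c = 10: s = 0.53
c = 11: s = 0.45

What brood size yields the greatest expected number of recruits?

10

Expected recruits = c × s(c):
  c=6: 6 × 0.81 = 4.860
  c=7: 7 × 0.74 = 5.180
  c=8: 8 × 0.65 = 5.200
  c=9: 9 × 0.58 = 5.220
  c=10: 10 × 0.53 = 5.300
  c=11: 11 × 0.45 = 4.950
Maximum at c = 10 (5.300 recruits).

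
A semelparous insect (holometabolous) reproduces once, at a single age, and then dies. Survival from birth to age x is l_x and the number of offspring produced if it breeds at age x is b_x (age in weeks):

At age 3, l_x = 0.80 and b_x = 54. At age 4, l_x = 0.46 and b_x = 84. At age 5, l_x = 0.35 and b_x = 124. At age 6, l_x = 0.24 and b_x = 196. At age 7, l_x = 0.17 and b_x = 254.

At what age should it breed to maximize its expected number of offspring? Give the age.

6

Expected offspring if breeding at age x = l_x × b_x:
  age 3: 0.80 × 54 = 43.200
  age 4: 0.46 × 84 = 38.640
  age 5: 0.35 × 124 = 43.400
  age 6: 0.24 × 196 = 47.040
  age 7: 0.17 × 254 = 43.180
Maximum at age 6 (47.040).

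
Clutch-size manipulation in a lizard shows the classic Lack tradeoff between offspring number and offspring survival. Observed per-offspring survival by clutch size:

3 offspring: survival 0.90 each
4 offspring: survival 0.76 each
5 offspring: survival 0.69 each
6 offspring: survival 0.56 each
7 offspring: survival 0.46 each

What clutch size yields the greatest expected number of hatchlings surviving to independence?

5

Expected hatchlings surviving to independence = c × s(c):
  c=3: 3 × 0.90 = 2.700
  c=4: 4 × 0.76 = 3.040
  c=5: 5 × 0.69 = 3.450
  c=6: 6 × 0.56 = 3.360
  c=7: 7 × 0.46 = 3.220
Maximum at c = 5 (3.450 hatchlings surviving to independence).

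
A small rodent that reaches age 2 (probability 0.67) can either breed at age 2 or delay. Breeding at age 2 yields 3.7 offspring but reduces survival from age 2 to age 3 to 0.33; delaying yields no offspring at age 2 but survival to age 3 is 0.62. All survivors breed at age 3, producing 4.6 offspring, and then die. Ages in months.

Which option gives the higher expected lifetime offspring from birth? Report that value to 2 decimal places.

3.50

breed at age 2: R₀ = 0.67 × (3.7 + 0.33 × 4.6) = 0.67 × 5.2180 = 3.4961
delay to age 3: R₀ = 0.67 × (0.62 × 4.6) = 0.67 × 2.8520 = 1.9108
Higher: breed at age 2 (3.4961).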